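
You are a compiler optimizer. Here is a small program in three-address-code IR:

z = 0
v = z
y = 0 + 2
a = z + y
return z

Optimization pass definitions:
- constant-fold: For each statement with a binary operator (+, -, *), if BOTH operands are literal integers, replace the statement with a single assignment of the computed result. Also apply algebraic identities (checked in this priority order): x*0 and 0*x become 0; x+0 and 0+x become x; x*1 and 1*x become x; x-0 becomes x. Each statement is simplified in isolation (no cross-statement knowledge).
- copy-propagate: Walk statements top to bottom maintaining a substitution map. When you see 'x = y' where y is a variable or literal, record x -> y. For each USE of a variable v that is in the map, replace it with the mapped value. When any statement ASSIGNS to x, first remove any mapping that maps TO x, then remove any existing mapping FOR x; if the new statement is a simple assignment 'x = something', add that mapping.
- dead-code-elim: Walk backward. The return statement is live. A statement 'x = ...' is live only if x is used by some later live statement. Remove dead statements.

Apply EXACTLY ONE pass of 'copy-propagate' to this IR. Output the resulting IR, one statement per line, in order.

Applying copy-propagate statement-by-statement:
  [1] z = 0  (unchanged)
  [2] v = z  -> v = 0
  [3] y = 0 + 2  (unchanged)
  [4] a = z + y  -> a = 0 + y
  [5] return z  -> return 0
Result (5 stmts):
  z = 0
  v = 0
  y = 0 + 2
  a = 0 + y
  return 0

Answer: z = 0
v = 0
y = 0 + 2
a = 0 + y
return 0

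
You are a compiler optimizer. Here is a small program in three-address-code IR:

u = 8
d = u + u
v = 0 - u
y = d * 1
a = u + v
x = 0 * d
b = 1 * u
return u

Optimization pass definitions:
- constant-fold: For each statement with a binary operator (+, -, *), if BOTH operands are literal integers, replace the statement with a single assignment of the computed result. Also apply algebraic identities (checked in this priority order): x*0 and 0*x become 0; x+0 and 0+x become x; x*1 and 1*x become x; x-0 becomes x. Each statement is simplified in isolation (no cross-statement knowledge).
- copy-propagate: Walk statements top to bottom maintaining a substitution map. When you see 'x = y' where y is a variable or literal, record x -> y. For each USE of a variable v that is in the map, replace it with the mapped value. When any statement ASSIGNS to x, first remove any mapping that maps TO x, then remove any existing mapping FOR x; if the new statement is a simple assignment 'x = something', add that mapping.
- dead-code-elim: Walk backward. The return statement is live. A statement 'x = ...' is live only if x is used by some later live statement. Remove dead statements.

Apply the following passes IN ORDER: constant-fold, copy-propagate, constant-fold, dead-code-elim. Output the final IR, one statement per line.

Answer: return 8

Derivation:
Initial IR:
  u = 8
  d = u + u
  v = 0 - u
  y = d * 1
  a = u + v
  x = 0 * d
  b = 1 * u
  return u
After constant-fold (8 stmts):
  u = 8
  d = u + u
  v = 0 - u
  y = d
  a = u + v
  x = 0
  b = u
  return u
After copy-propagate (8 stmts):
  u = 8
  d = 8 + 8
  v = 0 - 8
  y = d
  a = 8 + v
  x = 0
  b = 8
  return 8
After constant-fold (8 stmts):
  u = 8
  d = 16
  v = -8
  y = d
  a = 8 + v
  x = 0
  b = 8
  return 8
After dead-code-elim (1 stmts):
  return 8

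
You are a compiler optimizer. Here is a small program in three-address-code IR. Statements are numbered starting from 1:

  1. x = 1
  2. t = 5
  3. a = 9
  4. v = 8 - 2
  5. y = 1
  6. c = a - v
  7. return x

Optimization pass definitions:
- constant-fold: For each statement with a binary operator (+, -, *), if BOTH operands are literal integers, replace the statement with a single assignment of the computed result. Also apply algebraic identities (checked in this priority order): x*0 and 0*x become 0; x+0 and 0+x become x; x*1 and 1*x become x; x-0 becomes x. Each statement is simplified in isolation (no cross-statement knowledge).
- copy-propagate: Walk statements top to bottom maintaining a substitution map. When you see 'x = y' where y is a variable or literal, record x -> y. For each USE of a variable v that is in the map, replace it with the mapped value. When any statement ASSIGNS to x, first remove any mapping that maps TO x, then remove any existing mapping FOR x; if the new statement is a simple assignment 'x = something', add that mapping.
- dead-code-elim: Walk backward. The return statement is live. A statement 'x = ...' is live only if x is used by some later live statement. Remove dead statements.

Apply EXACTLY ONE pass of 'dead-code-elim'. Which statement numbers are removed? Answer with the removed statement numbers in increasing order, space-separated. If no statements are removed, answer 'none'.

Answer: 2 3 4 5 6

Derivation:
Backward liveness scan:
Stmt 1 'x = 1': KEEP (x is live); live-in = []
Stmt 2 't = 5': DEAD (t not in live set ['x'])
Stmt 3 'a = 9': DEAD (a not in live set ['x'])
Stmt 4 'v = 8 - 2': DEAD (v not in live set ['x'])
Stmt 5 'y = 1': DEAD (y not in live set ['x'])
Stmt 6 'c = a - v': DEAD (c not in live set ['x'])
Stmt 7 'return x': KEEP (return); live-in = ['x']
Removed statement numbers: [2, 3, 4, 5, 6]
Surviving IR:
  x = 1
  return x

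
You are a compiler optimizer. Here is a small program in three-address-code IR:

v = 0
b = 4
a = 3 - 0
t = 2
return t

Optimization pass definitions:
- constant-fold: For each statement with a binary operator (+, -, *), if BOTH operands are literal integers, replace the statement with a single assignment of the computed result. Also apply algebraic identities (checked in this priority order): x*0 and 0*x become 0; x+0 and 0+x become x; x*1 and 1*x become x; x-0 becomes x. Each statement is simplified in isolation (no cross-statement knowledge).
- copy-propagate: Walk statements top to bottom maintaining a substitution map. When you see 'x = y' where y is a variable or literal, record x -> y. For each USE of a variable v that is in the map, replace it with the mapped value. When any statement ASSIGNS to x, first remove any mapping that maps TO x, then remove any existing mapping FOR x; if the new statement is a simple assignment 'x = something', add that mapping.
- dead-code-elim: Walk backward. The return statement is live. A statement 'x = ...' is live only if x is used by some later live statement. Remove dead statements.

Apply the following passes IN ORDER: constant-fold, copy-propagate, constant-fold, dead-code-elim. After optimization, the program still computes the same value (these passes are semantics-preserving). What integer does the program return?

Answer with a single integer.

Answer: 2

Derivation:
Initial IR:
  v = 0
  b = 4
  a = 3 - 0
  t = 2
  return t
After constant-fold (5 stmts):
  v = 0
  b = 4
  a = 3
  t = 2
  return t
After copy-propagate (5 stmts):
  v = 0
  b = 4
  a = 3
  t = 2
  return 2
After constant-fold (5 stmts):
  v = 0
  b = 4
  a = 3
  t = 2
  return 2
After dead-code-elim (1 stmts):
  return 2
Evaluate:
  v = 0  =>  v = 0
  b = 4  =>  b = 4
  a = 3 - 0  =>  a = 3
  t = 2  =>  t = 2
  return t = 2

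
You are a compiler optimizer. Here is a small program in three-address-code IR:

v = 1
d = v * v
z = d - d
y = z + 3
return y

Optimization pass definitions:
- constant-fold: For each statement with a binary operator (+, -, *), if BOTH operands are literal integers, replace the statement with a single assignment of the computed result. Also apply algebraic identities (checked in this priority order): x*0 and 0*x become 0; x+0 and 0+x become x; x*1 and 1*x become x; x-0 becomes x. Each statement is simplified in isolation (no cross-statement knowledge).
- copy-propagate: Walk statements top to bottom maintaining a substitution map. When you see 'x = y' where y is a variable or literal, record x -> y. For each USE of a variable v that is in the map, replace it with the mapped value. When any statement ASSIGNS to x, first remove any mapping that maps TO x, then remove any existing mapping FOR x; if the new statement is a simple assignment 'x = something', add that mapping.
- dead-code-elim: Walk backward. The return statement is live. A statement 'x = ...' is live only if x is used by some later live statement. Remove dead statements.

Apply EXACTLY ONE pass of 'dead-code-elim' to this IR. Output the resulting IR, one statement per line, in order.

Applying dead-code-elim statement-by-statement:
  [5] return y  -> KEEP (return); live=['y']
  [4] y = z + 3  -> KEEP; live=['z']
  [3] z = d - d  -> KEEP; live=['d']
  [2] d = v * v  -> KEEP; live=['v']
  [1] v = 1  -> KEEP; live=[]
Result (5 stmts):
  v = 1
  d = v * v
  z = d - d
  y = z + 3
  return y

Answer: v = 1
d = v * v
z = d - d
y = z + 3
return y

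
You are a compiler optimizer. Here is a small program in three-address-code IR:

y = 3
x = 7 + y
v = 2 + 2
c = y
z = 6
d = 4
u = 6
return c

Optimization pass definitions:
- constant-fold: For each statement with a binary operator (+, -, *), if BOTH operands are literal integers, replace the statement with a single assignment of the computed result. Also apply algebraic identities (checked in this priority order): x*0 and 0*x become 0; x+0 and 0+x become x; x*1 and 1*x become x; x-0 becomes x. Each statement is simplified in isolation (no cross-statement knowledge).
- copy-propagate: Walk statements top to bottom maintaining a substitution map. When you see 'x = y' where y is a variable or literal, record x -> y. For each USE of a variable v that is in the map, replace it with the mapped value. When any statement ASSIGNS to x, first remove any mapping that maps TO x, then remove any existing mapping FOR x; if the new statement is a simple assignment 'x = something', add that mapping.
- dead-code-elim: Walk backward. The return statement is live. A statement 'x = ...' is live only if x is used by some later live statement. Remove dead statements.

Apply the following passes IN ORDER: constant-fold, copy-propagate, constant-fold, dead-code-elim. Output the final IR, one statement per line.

Answer: return 3

Derivation:
Initial IR:
  y = 3
  x = 7 + y
  v = 2 + 2
  c = y
  z = 6
  d = 4
  u = 6
  return c
After constant-fold (8 stmts):
  y = 3
  x = 7 + y
  v = 4
  c = y
  z = 6
  d = 4
  u = 6
  return c
After copy-propagate (8 stmts):
  y = 3
  x = 7 + 3
  v = 4
  c = 3
  z = 6
  d = 4
  u = 6
  return 3
After constant-fold (8 stmts):
  y = 3
  x = 10
  v = 4
  c = 3
  z = 6
  d = 4
  u = 6
  return 3
After dead-code-elim (1 stmts):
  return 3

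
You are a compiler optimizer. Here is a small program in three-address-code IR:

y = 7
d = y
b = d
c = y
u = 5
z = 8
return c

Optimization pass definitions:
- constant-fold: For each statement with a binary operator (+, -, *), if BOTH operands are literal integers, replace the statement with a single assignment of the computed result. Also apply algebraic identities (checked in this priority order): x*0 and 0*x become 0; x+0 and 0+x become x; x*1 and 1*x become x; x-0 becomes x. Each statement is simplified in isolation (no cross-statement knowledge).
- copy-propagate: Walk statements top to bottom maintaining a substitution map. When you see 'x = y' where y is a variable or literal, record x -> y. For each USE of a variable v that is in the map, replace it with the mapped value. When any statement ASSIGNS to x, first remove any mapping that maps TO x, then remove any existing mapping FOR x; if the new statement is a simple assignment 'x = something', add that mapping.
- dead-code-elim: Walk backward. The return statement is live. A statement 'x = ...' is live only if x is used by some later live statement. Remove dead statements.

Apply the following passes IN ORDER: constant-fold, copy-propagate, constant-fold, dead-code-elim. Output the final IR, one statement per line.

Initial IR:
  y = 7
  d = y
  b = d
  c = y
  u = 5
  z = 8
  return c
After constant-fold (7 stmts):
  y = 7
  d = y
  b = d
  c = y
  u = 5
  z = 8
  return c
After copy-propagate (7 stmts):
  y = 7
  d = 7
  b = 7
  c = 7
  u = 5
  z = 8
  return 7
After constant-fold (7 stmts):
  y = 7
  d = 7
  b = 7
  c = 7
  u = 5
  z = 8
  return 7
After dead-code-elim (1 stmts):
  return 7

Answer: return 7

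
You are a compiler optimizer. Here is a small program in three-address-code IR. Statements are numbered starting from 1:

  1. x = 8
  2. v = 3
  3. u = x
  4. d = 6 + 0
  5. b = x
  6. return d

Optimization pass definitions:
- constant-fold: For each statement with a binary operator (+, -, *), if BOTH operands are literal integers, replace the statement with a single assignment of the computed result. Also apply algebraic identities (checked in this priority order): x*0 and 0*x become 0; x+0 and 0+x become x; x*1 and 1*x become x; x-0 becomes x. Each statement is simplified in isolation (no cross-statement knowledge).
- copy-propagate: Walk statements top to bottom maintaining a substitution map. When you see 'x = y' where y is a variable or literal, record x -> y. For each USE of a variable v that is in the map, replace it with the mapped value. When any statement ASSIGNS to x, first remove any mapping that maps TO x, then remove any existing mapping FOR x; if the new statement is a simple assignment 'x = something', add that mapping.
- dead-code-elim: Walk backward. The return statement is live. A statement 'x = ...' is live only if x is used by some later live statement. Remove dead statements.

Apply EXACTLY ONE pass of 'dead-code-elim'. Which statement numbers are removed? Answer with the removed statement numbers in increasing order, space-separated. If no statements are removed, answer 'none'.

Backward liveness scan:
Stmt 1 'x = 8': DEAD (x not in live set [])
Stmt 2 'v = 3': DEAD (v not in live set [])
Stmt 3 'u = x': DEAD (u not in live set [])
Stmt 4 'd = 6 + 0': KEEP (d is live); live-in = []
Stmt 5 'b = x': DEAD (b not in live set ['d'])
Stmt 6 'return d': KEEP (return); live-in = ['d']
Removed statement numbers: [1, 2, 3, 5]
Surviving IR:
  d = 6 + 0
  return d

Answer: 1 2 3 5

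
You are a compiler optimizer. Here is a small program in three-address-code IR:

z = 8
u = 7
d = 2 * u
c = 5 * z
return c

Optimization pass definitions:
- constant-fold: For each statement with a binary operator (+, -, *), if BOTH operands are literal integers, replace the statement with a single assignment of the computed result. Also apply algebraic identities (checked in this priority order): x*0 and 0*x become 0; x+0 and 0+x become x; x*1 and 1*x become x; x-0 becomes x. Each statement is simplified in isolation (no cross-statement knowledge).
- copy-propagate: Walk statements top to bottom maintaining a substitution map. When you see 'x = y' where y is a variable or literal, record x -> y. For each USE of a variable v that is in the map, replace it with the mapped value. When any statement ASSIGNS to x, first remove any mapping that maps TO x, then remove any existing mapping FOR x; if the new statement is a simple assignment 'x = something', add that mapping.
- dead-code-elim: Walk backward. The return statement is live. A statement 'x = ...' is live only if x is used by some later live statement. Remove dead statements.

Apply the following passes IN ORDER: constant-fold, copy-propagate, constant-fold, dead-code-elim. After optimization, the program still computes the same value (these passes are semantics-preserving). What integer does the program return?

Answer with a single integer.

Initial IR:
  z = 8
  u = 7
  d = 2 * u
  c = 5 * z
  return c
After constant-fold (5 stmts):
  z = 8
  u = 7
  d = 2 * u
  c = 5 * z
  return c
After copy-propagate (5 stmts):
  z = 8
  u = 7
  d = 2 * 7
  c = 5 * 8
  return c
After constant-fold (5 stmts):
  z = 8
  u = 7
  d = 14
  c = 40
  return c
After dead-code-elim (2 stmts):
  c = 40
  return c
Evaluate:
  z = 8  =>  z = 8
  u = 7  =>  u = 7
  d = 2 * u  =>  d = 14
  c = 5 * z  =>  c = 40
  return c = 40

Answer: 40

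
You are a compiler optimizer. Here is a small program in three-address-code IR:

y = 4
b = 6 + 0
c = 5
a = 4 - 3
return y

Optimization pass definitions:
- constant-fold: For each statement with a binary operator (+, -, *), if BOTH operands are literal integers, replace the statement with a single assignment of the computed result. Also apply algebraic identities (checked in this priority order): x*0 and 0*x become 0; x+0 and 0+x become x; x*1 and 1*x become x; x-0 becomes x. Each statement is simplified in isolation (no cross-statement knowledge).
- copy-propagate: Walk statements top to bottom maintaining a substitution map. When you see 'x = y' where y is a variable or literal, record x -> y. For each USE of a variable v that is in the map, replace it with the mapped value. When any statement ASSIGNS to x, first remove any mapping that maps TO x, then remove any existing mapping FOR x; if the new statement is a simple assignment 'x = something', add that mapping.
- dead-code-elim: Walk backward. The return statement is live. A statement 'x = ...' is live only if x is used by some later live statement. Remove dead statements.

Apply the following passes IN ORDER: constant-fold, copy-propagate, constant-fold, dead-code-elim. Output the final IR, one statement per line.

Initial IR:
  y = 4
  b = 6 + 0
  c = 5
  a = 4 - 3
  return y
After constant-fold (5 stmts):
  y = 4
  b = 6
  c = 5
  a = 1
  return y
After copy-propagate (5 stmts):
  y = 4
  b = 6
  c = 5
  a = 1
  return 4
After constant-fold (5 stmts):
  y = 4
  b = 6
  c = 5
  a = 1
  return 4
After dead-code-elim (1 stmts):
  return 4

Answer: return 4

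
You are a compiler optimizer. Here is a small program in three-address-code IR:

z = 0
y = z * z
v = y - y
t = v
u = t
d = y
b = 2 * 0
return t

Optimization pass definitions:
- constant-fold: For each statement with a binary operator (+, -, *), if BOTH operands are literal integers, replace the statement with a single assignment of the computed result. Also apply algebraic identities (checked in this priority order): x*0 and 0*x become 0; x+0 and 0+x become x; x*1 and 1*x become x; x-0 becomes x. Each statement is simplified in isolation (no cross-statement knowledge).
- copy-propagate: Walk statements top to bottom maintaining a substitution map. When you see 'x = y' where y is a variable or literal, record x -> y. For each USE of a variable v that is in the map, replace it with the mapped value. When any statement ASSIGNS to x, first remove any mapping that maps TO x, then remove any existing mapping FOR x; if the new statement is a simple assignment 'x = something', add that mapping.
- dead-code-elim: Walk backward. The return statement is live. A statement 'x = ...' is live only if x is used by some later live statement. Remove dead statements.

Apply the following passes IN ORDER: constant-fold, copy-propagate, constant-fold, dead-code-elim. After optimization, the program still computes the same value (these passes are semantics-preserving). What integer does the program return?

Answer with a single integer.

Answer: 0

Derivation:
Initial IR:
  z = 0
  y = z * z
  v = y - y
  t = v
  u = t
  d = y
  b = 2 * 0
  return t
After constant-fold (8 stmts):
  z = 0
  y = z * z
  v = y - y
  t = v
  u = t
  d = y
  b = 0
  return t
After copy-propagate (8 stmts):
  z = 0
  y = 0 * 0
  v = y - y
  t = v
  u = v
  d = y
  b = 0
  return v
After constant-fold (8 stmts):
  z = 0
  y = 0
  v = y - y
  t = v
  u = v
  d = y
  b = 0
  return v
After dead-code-elim (3 stmts):
  y = 0
  v = y - y
  return v
Evaluate:
  z = 0  =>  z = 0
  y = z * z  =>  y = 0
  v = y - y  =>  v = 0
  t = v  =>  t = 0
  u = t  =>  u = 0
  d = y  =>  d = 0
  b = 2 * 0  =>  b = 0
  return t = 0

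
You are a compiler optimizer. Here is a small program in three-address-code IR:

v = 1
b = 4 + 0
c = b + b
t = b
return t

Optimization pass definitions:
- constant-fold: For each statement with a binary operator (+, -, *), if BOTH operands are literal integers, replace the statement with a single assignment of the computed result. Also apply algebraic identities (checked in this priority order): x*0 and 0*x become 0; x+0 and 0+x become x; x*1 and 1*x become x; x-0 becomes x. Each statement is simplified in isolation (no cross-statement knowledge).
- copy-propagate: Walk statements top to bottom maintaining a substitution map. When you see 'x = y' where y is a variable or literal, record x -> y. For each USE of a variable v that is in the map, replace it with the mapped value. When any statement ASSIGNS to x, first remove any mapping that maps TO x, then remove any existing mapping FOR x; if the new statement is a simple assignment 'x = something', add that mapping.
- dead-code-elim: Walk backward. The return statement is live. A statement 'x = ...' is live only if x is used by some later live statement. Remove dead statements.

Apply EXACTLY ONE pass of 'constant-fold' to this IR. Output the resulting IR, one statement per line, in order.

Answer: v = 1
b = 4
c = b + b
t = b
return t

Derivation:
Applying constant-fold statement-by-statement:
  [1] v = 1  (unchanged)
  [2] b = 4 + 0  -> b = 4
  [3] c = b + b  (unchanged)
  [4] t = b  (unchanged)
  [5] return t  (unchanged)
Result (5 stmts):
  v = 1
  b = 4
  c = b + b
  t = b
  return t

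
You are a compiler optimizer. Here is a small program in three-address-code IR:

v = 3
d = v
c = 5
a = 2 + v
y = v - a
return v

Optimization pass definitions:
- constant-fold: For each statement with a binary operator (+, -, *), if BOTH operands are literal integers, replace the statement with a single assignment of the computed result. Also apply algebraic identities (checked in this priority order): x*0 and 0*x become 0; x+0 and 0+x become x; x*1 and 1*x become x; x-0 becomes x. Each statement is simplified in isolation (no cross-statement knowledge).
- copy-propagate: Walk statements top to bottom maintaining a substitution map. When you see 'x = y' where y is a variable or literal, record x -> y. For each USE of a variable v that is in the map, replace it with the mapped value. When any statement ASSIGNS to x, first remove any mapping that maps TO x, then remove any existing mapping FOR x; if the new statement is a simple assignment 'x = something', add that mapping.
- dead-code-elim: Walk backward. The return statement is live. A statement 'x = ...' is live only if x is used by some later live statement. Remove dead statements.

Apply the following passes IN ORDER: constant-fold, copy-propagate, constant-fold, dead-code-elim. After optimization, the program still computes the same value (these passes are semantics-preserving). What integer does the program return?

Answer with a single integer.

Initial IR:
  v = 3
  d = v
  c = 5
  a = 2 + v
  y = v - a
  return v
After constant-fold (6 stmts):
  v = 3
  d = v
  c = 5
  a = 2 + v
  y = v - a
  return v
After copy-propagate (6 stmts):
  v = 3
  d = 3
  c = 5
  a = 2 + 3
  y = 3 - a
  return 3
After constant-fold (6 stmts):
  v = 3
  d = 3
  c = 5
  a = 5
  y = 3 - a
  return 3
After dead-code-elim (1 stmts):
  return 3
Evaluate:
  v = 3  =>  v = 3
  d = v  =>  d = 3
  c = 5  =>  c = 5
  a = 2 + v  =>  a = 5
  y = v - a  =>  y = -2
  return v = 3

Answer: 3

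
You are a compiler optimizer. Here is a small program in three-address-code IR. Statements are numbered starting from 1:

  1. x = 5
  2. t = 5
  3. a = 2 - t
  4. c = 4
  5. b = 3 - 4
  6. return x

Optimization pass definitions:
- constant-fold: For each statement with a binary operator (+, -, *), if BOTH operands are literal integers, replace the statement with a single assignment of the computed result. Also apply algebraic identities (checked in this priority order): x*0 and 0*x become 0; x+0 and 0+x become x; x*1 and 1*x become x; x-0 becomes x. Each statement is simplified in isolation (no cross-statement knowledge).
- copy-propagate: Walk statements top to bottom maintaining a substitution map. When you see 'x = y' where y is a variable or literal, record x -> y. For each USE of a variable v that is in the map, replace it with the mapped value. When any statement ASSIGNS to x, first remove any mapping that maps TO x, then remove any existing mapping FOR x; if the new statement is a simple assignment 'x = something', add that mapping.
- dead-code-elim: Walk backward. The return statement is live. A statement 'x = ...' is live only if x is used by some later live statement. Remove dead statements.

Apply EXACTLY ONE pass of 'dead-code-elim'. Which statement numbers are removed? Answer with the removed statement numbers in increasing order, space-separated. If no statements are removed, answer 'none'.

Answer: 2 3 4 5

Derivation:
Backward liveness scan:
Stmt 1 'x = 5': KEEP (x is live); live-in = []
Stmt 2 't = 5': DEAD (t not in live set ['x'])
Stmt 3 'a = 2 - t': DEAD (a not in live set ['x'])
Stmt 4 'c = 4': DEAD (c not in live set ['x'])
Stmt 5 'b = 3 - 4': DEAD (b not in live set ['x'])
Stmt 6 'return x': KEEP (return); live-in = ['x']
Removed statement numbers: [2, 3, 4, 5]
Surviving IR:
  x = 5
  return x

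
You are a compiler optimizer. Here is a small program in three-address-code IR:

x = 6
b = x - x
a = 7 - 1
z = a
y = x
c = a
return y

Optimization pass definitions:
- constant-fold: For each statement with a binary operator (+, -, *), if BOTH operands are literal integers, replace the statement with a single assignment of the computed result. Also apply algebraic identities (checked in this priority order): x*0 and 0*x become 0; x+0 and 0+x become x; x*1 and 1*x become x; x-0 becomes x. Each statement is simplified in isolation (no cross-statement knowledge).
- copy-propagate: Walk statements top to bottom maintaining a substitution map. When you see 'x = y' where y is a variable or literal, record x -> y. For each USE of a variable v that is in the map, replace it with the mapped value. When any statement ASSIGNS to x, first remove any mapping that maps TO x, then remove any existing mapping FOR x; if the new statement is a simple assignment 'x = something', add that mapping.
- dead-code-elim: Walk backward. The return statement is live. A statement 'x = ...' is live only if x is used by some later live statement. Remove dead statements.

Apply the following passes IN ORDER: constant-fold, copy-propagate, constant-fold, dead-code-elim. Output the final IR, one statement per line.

Answer: return 6

Derivation:
Initial IR:
  x = 6
  b = x - x
  a = 7 - 1
  z = a
  y = x
  c = a
  return y
After constant-fold (7 stmts):
  x = 6
  b = x - x
  a = 6
  z = a
  y = x
  c = a
  return y
After copy-propagate (7 stmts):
  x = 6
  b = 6 - 6
  a = 6
  z = 6
  y = 6
  c = 6
  return 6
After constant-fold (7 stmts):
  x = 6
  b = 0
  a = 6
  z = 6
  y = 6
  c = 6
  return 6
After dead-code-elim (1 stmts):
  return 6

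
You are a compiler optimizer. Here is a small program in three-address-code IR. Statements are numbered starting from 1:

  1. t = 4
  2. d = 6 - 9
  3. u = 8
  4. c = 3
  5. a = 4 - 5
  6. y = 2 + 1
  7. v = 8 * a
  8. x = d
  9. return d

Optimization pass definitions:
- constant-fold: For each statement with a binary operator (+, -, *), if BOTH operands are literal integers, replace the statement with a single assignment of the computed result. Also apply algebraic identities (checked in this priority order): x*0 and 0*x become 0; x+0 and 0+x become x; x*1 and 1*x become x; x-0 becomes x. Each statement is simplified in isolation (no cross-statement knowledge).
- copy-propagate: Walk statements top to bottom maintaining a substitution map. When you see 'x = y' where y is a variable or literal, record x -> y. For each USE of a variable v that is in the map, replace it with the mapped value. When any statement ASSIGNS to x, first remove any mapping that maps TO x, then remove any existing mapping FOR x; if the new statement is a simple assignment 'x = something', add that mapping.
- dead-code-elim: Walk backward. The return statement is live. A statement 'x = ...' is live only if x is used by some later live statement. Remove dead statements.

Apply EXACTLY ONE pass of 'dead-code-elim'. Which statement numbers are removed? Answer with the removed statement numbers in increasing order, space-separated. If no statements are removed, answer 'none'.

Backward liveness scan:
Stmt 1 't = 4': DEAD (t not in live set [])
Stmt 2 'd = 6 - 9': KEEP (d is live); live-in = []
Stmt 3 'u = 8': DEAD (u not in live set ['d'])
Stmt 4 'c = 3': DEAD (c not in live set ['d'])
Stmt 5 'a = 4 - 5': DEAD (a not in live set ['d'])
Stmt 6 'y = 2 + 1': DEAD (y not in live set ['d'])
Stmt 7 'v = 8 * a': DEAD (v not in live set ['d'])
Stmt 8 'x = d': DEAD (x not in live set ['d'])
Stmt 9 'return d': KEEP (return); live-in = ['d']
Removed statement numbers: [1, 3, 4, 5, 6, 7, 8]
Surviving IR:
  d = 6 - 9
  return d

Answer: 1 3 4 5 6 7 8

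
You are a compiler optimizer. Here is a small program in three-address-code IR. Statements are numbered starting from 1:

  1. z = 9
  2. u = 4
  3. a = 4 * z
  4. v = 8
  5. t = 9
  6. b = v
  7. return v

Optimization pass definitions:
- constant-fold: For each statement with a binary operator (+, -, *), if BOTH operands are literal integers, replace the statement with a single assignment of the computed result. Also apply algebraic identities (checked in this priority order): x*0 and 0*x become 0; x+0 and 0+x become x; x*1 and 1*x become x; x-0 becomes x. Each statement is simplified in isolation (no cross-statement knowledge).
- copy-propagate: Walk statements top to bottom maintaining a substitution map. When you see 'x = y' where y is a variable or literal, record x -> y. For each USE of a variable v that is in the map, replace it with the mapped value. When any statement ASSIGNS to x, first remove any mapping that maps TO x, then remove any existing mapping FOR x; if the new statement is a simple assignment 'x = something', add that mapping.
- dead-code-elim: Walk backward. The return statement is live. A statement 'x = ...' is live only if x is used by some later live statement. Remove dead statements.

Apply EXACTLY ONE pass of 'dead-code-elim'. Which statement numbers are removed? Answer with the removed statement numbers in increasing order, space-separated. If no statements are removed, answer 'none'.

Backward liveness scan:
Stmt 1 'z = 9': DEAD (z not in live set [])
Stmt 2 'u = 4': DEAD (u not in live set [])
Stmt 3 'a = 4 * z': DEAD (a not in live set [])
Stmt 4 'v = 8': KEEP (v is live); live-in = []
Stmt 5 't = 9': DEAD (t not in live set ['v'])
Stmt 6 'b = v': DEAD (b not in live set ['v'])
Stmt 7 'return v': KEEP (return); live-in = ['v']
Removed statement numbers: [1, 2, 3, 5, 6]
Surviving IR:
  v = 8
  return v

Answer: 1 2 3 5 6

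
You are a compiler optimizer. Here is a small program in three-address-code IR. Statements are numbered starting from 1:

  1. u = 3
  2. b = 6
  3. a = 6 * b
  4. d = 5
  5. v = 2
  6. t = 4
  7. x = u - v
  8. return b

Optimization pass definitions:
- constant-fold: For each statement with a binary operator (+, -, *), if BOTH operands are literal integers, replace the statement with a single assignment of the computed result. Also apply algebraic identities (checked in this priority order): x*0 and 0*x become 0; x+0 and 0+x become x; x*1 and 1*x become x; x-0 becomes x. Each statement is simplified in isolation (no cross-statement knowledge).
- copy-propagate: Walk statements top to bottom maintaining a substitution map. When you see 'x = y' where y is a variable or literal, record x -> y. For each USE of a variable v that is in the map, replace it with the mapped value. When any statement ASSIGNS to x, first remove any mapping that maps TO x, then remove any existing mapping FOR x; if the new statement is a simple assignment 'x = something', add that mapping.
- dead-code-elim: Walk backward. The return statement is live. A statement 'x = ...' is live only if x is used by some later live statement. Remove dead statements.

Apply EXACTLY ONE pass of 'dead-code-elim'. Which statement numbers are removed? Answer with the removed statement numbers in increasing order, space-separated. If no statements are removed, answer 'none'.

Backward liveness scan:
Stmt 1 'u = 3': DEAD (u not in live set [])
Stmt 2 'b = 6': KEEP (b is live); live-in = []
Stmt 3 'a = 6 * b': DEAD (a not in live set ['b'])
Stmt 4 'd = 5': DEAD (d not in live set ['b'])
Stmt 5 'v = 2': DEAD (v not in live set ['b'])
Stmt 6 't = 4': DEAD (t not in live set ['b'])
Stmt 7 'x = u - v': DEAD (x not in live set ['b'])
Stmt 8 'return b': KEEP (return); live-in = ['b']
Removed statement numbers: [1, 3, 4, 5, 6, 7]
Surviving IR:
  b = 6
  return b

Answer: 1 3 4 5 6 7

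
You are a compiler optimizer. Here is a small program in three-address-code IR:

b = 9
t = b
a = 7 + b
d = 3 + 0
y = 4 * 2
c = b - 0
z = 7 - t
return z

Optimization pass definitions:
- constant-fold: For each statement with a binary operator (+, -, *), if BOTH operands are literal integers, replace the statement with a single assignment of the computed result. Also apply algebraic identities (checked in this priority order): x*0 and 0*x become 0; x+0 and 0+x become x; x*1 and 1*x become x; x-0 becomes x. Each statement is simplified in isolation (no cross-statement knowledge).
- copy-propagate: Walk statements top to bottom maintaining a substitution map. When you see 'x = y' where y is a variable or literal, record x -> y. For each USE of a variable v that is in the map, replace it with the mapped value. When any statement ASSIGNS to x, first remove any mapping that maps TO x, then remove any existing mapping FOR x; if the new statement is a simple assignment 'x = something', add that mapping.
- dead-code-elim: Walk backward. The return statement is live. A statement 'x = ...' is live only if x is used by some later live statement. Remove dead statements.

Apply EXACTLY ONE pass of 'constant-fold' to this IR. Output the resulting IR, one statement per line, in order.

Applying constant-fold statement-by-statement:
  [1] b = 9  (unchanged)
  [2] t = b  (unchanged)
  [3] a = 7 + b  (unchanged)
  [4] d = 3 + 0  -> d = 3
  [5] y = 4 * 2  -> y = 8
  [6] c = b - 0  -> c = b
  [7] z = 7 - t  (unchanged)
  [8] return z  (unchanged)
Result (8 stmts):
  b = 9
  t = b
  a = 7 + b
  d = 3
  y = 8
  c = b
  z = 7 - t
  return z

Answer: b = 9
t = b
a = 7 + b
d = 3
y = 8
c = b
z = 7 - t
return z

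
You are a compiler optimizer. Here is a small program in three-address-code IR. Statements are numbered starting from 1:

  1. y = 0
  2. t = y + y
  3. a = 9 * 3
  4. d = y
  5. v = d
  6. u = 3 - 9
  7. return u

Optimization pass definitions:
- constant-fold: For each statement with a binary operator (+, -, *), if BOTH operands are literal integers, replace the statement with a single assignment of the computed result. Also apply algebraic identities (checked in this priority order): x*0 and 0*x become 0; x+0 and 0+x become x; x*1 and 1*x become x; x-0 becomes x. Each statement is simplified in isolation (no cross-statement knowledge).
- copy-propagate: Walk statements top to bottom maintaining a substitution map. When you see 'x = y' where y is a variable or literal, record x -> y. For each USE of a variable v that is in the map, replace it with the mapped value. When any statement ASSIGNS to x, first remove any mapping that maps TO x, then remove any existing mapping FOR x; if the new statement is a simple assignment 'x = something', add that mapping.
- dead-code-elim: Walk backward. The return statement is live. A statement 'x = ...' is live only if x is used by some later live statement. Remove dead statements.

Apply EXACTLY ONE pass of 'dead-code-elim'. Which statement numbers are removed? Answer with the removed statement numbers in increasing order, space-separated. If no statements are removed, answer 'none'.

Backward liveness scan:
Stmt 1 'y = 0': DEAD (y not in live set [])
Stmt 2 't = y + y': DEAD (t not in live set [])
Stmt 3 'a = 9 * 3': DEAD (a not in live set [])
Stmt 4 'd = y': DEAD (d not in live set [])
Stmt 5 'v = d': DEAD (v not in live set [])
Stmt 6 'u = 3 - 9': KEEP (u is live); live-in = []
Stmt 7 'return u': KEEP (return); live-in = ['u']
Removed statement numbers: [1, 2, 3, 4, 5]
Surviving IR:
  u = 3 - 9
  return u

Answer: 1 2 3 4 5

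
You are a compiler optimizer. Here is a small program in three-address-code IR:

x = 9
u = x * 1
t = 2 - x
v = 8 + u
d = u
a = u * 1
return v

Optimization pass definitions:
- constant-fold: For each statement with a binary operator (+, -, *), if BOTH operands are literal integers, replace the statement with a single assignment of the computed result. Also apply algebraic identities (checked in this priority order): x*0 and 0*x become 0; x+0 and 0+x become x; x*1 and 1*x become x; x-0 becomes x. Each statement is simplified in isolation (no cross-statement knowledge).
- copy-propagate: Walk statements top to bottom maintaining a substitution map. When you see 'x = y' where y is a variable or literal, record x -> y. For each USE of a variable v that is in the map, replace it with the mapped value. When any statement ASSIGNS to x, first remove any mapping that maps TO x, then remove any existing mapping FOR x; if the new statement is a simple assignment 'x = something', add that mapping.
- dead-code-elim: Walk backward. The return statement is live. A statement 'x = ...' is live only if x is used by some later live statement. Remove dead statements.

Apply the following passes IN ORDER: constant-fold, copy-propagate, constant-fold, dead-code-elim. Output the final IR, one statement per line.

Initial IR:
  x = 9
  u = x * 1
  t = 2 - x
  v = 8 + u
  d = u
  a = u * 1
  return v
After constant-fold (7 stmts):
  x = 9
  u = x
  t = 2 - x
  v = 8 + u
  d = u
  a = u
  return v
After copy-propagate (7 stmts):
  x = 9
  u = 9
  t = 2 - 9
  v = 8 + 9
  d = 9
  a = 9
  return v
After constant-fold (7 stmts):
  x = 9
  u = 9
  t = -7
  v = 17
  d = 9
  a = 9
  return v
After dead-code-elim (2 stmts):
  v = 17
  return v

Answer: v = 17
return v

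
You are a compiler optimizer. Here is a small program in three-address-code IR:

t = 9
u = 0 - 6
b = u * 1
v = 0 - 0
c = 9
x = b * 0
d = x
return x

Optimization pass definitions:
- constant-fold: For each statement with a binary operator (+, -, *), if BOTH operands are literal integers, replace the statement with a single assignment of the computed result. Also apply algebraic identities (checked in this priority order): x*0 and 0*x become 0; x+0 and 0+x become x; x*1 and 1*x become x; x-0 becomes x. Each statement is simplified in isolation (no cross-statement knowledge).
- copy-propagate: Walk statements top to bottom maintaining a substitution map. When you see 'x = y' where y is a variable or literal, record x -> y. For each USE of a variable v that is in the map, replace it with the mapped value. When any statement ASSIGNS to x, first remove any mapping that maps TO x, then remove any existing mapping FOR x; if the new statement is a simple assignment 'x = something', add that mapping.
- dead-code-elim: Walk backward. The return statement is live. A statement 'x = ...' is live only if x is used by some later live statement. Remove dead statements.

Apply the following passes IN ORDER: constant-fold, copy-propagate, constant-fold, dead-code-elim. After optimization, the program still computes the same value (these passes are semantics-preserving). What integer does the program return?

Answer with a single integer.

Initial IR:
  t = 9
  u = 0 - 6
  b = u * 1
  v = 0 - 0
  c = 9
  x = b * 0
  d = x
  return x
After constant-fold (8 stmts):
  t = 9
  u = -6
  b = u
  v = 0
  c = 9
  x = 0
  d = x
  return x
After copy-propagate (8 stmts):
  t = 9
  u = -6
  b = -6
  v = 0
  c = 9
  x = 0
  d = 0
  return 0
After constant-fold (8 stmts):
  t = 9
  u = -6
  b = -6
  v = 0
  c = 9
  x = 0
  d = 0
  return 0
After dead-code-elim (1 stmts):
  return 0
Evaluate:
  t = 9  =>  t = 9
  u = 0 - 6  =>  u = -6
  b = u * 1  =>  b = -6
  v = 0 - 0  =>  v = 0
  c = 9  =>  c = 9
  x = b * 0  =>  x = 0
  d = x  =>  d = 0
  return x = 0

Answer: 0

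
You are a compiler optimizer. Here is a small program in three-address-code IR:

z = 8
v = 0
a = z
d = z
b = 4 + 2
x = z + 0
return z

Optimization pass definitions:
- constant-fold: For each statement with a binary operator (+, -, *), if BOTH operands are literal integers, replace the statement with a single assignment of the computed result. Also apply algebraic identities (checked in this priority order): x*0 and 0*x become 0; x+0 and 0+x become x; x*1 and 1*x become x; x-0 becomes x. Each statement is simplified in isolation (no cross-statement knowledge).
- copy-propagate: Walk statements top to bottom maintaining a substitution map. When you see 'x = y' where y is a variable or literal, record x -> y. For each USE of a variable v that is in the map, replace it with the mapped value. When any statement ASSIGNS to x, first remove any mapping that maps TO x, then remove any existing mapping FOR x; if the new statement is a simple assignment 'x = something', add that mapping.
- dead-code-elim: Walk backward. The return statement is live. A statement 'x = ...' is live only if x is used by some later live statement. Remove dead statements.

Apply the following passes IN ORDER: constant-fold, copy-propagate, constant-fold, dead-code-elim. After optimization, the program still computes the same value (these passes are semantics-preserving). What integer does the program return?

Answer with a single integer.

Initial IR:
  z = 8
  v = 0
  a = z
  d = z
  b = 4 + 2
  x = z + 0
  return z
After constant-fold (7 stmts):
  z = 8
  v = 0
  a = z
  d = z
  b = 6
  x = z
  return z
After copy-propagate (7 stmts):
  z = 8
  v = 0
  a = 8
  d = 8
  b = 6
  x = 8
  return 8
After constant-fold (7 stmts):
  z = 8
  v = 0
  a = 8
  d = 8
  b = 6
  x = 8
  return 8
After dead-code-elim (1 stmts):
  return 8
Evaluate:
  z = 8  =>  z = 8
  v = 0  =>  v = 0
  a = z  =>  a = 8
  d = z  =>  d = 8
  b = 4 + 2  =>  b = 6
  x = z + 0  =>  x = 8
  return z = 8

Answer: 8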